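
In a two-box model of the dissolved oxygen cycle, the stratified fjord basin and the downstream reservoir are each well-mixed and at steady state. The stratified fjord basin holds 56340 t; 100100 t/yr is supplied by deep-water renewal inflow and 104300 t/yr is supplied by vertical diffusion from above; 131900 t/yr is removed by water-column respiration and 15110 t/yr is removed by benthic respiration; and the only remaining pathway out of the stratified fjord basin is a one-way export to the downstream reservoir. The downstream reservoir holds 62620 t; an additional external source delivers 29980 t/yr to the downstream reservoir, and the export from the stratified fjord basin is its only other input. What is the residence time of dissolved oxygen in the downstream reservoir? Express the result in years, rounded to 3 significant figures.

Balance the stratified fjord basin: ΣF_in = 100100 + 104300 = 204400 t/yr.
Export to the downstream reservoir = ΣF_in − (131900 + 15110) = 57390 t/yr.
Total input to the downstream reservoir = 57390 + 29980 = 87370 t/yr; at steady state this equals its total output.
τ = M / F = 62620 / 87370 = 0.7167 yr.

0.717 yr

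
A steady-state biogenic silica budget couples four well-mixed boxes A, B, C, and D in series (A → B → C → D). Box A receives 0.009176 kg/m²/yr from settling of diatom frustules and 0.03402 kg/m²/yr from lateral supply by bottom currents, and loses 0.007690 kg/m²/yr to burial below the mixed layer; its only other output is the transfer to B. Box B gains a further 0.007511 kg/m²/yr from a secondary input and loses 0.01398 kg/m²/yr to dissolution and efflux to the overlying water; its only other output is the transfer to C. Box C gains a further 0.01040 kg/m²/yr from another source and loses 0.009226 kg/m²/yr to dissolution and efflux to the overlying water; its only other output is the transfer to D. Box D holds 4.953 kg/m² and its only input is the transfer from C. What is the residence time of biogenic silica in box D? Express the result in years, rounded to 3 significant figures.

Box A: F(A→B) = (0.009176 + 0.03402) − 0.007690 = 0.035506 kg/m²/yr.
Box B: F(B→C) = (0.035506 + 0.007511) − 0.01398 = 0.029037 kg/m²/yr.
Box C: F(C→D) = (0.029037 + 0.01040) − 0.009226 = 0.030211 kg/m²/yr.
Box D throughput = its input = 0.030211 kg/m²/yr; τ = 4.953 / 0.030211 = 163.9 yr.

164 yr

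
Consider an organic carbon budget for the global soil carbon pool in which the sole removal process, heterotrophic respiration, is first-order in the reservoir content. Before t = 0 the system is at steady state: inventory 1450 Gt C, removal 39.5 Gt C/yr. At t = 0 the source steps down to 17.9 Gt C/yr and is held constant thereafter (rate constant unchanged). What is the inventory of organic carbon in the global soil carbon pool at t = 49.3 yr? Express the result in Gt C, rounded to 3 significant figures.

τ = M₀/F₀ = 1450/39.5 = 36.71 yr; rate constant k = 1/τ.
New steady state M_∞ = F₁/k = F₁·τ = 17.9 × 36.71 = 657.09 Gt C.
M(t) = M_∞ + (M₀ − M_∞)·e^(−t/τ); t/τ = 49.3/36.71 = 1.343, so e^(−t/τ) = 0.2611.
M(t) = 657.09 + 792.9 × 0.2611 = 864.09 Gt C.

864 Gt C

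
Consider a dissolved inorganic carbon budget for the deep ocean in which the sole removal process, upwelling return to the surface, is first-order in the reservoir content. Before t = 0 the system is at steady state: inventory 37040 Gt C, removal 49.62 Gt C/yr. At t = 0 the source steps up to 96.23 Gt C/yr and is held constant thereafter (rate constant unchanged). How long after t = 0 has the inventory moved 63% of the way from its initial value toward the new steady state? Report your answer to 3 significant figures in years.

τ = M₀/F₀ = 37040/49.62 = 746.5 yr.
The remaining gap fraction is e^(−t/τ); 63% covered ⇒ e^(−t/τ) = 0.370.
t = −τ ln(0.370) = 746.5 × 0.9943 = 742.2 yr.

742 yr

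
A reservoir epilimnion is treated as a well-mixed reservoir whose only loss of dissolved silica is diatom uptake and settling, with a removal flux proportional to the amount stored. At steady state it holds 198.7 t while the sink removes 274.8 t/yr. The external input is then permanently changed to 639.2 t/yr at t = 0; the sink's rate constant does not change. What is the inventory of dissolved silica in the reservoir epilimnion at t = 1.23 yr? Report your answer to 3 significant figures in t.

τ = M₀/F₀ = 198.7/274.8 = 0.7231 yr; rate constant k = 1/τ.
New steady state M_∞ = F₁/k = F₁·τ = 639.2 × 0.7231 = 462.19 t.
M(t) = M_∞ + (M₀ − M_∞)·e^(−t/τ); t/τ = 1.23/0.7231 = 1.701, so e^(−t/τ) = 0.1825.
M(t) = 462.19 − 263.5 × 0.1825 = 414.10 t.

414 t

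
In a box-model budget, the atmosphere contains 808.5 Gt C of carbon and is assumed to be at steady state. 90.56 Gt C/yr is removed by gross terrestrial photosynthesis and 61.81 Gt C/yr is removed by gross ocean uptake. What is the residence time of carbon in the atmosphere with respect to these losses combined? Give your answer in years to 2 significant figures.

5.3 yr

Total removal = 90.56 + 61.81 = 152.37 Gt C/yr.
τ = M / ΣF_out = 808.5 / 152.37 = 5.306 yr.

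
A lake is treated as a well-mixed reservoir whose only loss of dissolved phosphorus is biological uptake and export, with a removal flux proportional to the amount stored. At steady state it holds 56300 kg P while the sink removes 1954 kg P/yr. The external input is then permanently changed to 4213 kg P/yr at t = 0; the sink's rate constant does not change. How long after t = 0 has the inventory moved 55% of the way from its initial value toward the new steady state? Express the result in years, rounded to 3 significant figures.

τ = M₀/F₀ = 56300/1954 = 28.81 yr.
The remaining gap fraction is e^(−t/τ); 55% covered ⇒ e^(−t/τ) = 0.450.
t = −τ ln(0.450) = 28.81 × 0.7985 = 23.01 yr.

23.0 yr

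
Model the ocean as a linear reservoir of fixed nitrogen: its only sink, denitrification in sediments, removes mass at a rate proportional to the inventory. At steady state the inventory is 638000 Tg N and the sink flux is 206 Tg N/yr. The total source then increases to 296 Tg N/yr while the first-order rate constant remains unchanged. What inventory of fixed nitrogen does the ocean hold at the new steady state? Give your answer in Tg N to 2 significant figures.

Rate constant k = F/M = 206 / 638000 = 0.0003229 yr⁻¹.
At the new steady state, source = k·M_new ⇒ M_new = 296 / 0.0003229 = 916700 Tg N.
(Equivalently M_new = M × F_new/F_old = 638000 × 296/206.)

920000 Tg N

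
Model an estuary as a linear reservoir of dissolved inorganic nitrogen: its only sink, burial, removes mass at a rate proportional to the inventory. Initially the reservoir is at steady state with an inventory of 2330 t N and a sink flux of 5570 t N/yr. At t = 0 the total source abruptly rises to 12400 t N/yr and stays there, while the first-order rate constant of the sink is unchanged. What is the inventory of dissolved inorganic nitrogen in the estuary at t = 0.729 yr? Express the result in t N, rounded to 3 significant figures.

The sink rate constant is k = F₀/M₀ = 5570/2330 = 2.391 yr⁻¹.
Solving dM/dt = F₁ − kM with M(0) = M₀ gives M(t) = F₁/k + (M₀ − F₁/k)·e^(−kt).
F₁/k = 12400/2.391 = 5187.1 t N; kt = 2.391 × 0.729 = 1.743, e^(−kt) = 0.1750.
M(0.729) = 5187.1 + (2330 − 5187.1) × 0.1750 = 5187.1 − 500.1 = 4687.0 t N.

4690 t N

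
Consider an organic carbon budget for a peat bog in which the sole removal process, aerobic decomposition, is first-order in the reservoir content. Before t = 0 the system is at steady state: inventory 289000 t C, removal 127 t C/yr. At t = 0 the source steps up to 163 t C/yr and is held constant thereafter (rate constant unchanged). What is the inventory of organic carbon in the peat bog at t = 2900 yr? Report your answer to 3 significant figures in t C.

τ = M₀/F₀ = 289000/127 = 2276 yr; rate constant k = 1/τ.
New steady state M_∞ = F₁/k = F₁·τ = 163 × 2276 = 370920 t C.
M(t) = M_∞ + (M₀ − M_∞)·e^(−t/τ); t/τ = 2900/2276 = 1.274, so e^(−t/τ) = 0.2796.
M(t) = 370920 − 81920 × 0.2796 = 348020 t C.

348000 t C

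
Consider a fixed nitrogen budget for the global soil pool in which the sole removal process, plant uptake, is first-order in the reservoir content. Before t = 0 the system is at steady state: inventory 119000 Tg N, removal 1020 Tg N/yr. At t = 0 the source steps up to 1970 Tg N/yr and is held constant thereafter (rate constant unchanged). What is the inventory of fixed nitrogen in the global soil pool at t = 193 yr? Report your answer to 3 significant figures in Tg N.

τ = M₀/F₀ = 119000/1020 = 116.7 yr; rate constant k = 1/τ.
New steady state M_∞ = F₁/k = F₁·τ = 1970 × 116.7 = 229830 Tg N.
M(t) = M_∞ + (M₀ − M_∞)·e^(−t/τ); t/τ = 193/116.7 = 1.654, so e^(−t/τ) = 0.1912.
M(t) = 229830 − 110800 × 0.1912 = 208640 Tg N.

209000 Tg N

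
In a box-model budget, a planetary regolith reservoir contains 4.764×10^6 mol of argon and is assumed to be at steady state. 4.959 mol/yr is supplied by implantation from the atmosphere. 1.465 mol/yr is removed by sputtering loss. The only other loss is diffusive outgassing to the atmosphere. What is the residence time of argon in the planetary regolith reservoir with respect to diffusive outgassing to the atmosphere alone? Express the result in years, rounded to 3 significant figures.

At steady state ΣF_in = ΣF_out.
ΣF_in = 4.9590 mol/yr.
Diffusive outgassing to the atmosphere flux = ΣF_in − (1.465) = 4.9590 − 1.465 = 3.494 mol/yr.
τ = M / F = 4.764×10^6 / 3.494 = 1.363×10^6 yr.

1.36×10^6 yr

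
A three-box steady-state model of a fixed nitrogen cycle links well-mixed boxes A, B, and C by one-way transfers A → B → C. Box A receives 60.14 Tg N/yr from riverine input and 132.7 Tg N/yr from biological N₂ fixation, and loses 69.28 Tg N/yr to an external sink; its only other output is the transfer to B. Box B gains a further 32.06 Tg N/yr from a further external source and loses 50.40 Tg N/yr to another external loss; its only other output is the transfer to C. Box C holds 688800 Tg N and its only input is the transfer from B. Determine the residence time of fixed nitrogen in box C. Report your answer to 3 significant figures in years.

6550 yr

Box A: F(A→B) = (60.14 + 132.7) − 69.28 = 123.56 Tg N/yr.
Box B: F(B→C) = (123.56 + 32.06) − 50.40 = 105.22 Tg N/yr.
Box C throughput = its input = 105.22 Tg N/yr; τ = 688800 / 105.22 = 6546 yr.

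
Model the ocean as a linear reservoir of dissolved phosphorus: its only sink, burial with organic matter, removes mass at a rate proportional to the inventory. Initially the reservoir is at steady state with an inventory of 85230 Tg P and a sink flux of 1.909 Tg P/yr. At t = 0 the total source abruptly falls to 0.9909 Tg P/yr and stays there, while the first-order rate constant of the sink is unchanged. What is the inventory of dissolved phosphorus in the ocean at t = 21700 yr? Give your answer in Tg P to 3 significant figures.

τ = M₀/F₀ = 85230/1.909 = 44650 yr; rate constant k = 1/τ.
New steady state M_∞ = F₁/k = F₁·τ = 0.9909 × 44650 = 44240 Tg P.
M(t) = M_∞ + (M₀ − M_∞)·e^(−t/τ); t/τ = 21700/44650 = 0.4860, so e^(−t/τ) = 0.6151.
M(t) = 44240 + 40990 × 0.6151 = 69451 Tg P.

69500 Tg P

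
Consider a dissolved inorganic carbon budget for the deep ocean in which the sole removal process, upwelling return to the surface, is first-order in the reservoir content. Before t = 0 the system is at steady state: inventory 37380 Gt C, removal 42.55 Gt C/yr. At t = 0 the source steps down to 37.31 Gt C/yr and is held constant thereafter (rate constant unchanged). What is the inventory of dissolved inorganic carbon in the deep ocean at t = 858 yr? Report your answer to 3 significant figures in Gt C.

Residence time τ = M₀/F₀ = 878.5 yr. The eventual steady state is M_∞ = M₀·(F₁/F₀) = 37380 × 37.31/42.55 = 32777 Gt C.
The anomaly ΔM(t) = M(t) − M_∞ decays as ΔM₀·e^(−t/τ) with ΔM₀ = 37380 − 32777 = 4603 Gt C.
At t = 858 yr, e^(−t/τ) = e^(−0.9767) = 0.3766, so ΔM = 1733 Gt C and M = 32777 + 1733 = 34510 Gt C.

34500 Gt C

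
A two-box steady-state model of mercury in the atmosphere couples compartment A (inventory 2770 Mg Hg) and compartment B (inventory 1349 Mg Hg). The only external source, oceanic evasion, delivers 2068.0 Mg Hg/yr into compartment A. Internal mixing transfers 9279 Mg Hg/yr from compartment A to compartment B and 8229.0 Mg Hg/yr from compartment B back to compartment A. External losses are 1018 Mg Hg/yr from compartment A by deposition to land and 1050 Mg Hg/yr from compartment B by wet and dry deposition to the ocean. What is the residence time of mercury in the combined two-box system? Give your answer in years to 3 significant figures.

For the system as a whole, the A↔B exchange is internal and contributes nothing to the throughput; only the external sinks remove mass.
M_total = 2770 + 1349 = 4119.0 Mg Hg.
ΣF_external_out = 1018 + 1050 = 2068.0 Mg Hg/yr.
τ = M_total / ΣF_ext = 4119.0 / 2068.0 = 1.992 yr.

1.99 yr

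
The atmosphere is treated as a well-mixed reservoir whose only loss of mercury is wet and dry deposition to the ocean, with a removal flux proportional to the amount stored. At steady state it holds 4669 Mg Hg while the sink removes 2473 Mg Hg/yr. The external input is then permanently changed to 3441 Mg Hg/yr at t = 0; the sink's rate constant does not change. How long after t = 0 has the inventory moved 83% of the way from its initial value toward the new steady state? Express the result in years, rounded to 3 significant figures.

τ = M₀/F₀ = 4669/2473 = 1.888 yr.
The remaining gap fraction is e^(−t/τ); 83% covered ⇒ e^(−t/τ) = 0.170.
t = −τ ln(0.170) = 1.888 × 1.772 = 3.345 yr.

3.35 yr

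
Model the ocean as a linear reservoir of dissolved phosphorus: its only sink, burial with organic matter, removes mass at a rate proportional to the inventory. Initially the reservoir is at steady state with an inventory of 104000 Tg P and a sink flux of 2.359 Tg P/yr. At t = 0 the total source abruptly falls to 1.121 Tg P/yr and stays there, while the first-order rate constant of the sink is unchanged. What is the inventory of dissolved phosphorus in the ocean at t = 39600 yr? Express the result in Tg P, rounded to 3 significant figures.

The sink rate constant is k = F₀/M₀ = 2.359/104000 = 2.268×10^-5 yr⁻¹.
Solving dM/dt = F₁ − kM with M(0) = M₀ gives M(t) = F₁/k + (M₀ − F₁/k)·e^(−kt).
F₁/k = 1.121/2.268×10^-5 = 49421 Tg P; kt = 2.268×10^-5 × 39600 = 0.8982, e^(−kt) = 0.4073.
M(39600) = 49421 + (104000 − 49421) × 0.4073 = 49421 + 22230 = 71650 Tg P.

71700 Tg P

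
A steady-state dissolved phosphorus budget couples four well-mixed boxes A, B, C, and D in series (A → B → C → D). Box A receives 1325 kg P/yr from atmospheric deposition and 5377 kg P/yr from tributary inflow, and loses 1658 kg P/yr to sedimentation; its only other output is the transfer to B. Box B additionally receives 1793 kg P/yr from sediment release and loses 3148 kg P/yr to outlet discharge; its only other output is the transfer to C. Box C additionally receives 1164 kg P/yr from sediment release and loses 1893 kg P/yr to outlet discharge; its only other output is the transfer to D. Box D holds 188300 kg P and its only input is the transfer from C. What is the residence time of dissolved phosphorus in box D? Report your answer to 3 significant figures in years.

Box A: F(A→B) = (1325 + 5377) − 1658 = 5044.0 kg P/yr.
Box B: F(B→C) = (5044.0 + 1793) − 3148 = 3689.0 kg P/yr.
Box C: F(C→D) = (3689.0 + 1164) − 1893 = 2960.0 kg P/yr.
Box D throughput = its input = 2960.0 kg P/yr; τ = 188300 / 2960.0 = 63.61 yr.

63.6 yr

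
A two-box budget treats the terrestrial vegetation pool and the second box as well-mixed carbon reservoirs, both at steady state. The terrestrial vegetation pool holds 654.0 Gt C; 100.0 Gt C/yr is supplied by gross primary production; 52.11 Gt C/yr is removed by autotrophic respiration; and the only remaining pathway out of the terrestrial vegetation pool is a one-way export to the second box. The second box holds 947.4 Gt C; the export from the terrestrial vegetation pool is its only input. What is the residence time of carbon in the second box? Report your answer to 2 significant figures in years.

20 yr

Balance the terrestrial vegetation pool: ΣF_in = 100.00 Gt C/yr.
Export to the second box = ΣF_in − (52.11) = 47.890 Gt C/yr.
At steady state the output of the second box equals its input, 47.890 Gt C/yr.
τ = M / F = 947.4 / 47.890 = 19.78 yr.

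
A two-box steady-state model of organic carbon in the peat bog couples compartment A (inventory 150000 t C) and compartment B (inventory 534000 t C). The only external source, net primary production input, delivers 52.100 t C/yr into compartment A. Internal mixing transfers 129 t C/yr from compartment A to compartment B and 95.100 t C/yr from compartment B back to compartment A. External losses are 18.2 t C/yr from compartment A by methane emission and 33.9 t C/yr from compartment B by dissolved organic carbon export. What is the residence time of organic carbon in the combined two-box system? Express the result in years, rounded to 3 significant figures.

13100 yr

Treat the two boxes together as one reservoir: the mixing fluxes between them are internal recycling, so τ = ΣM / Σ(external losses).
M_total = 150000 + 534000 = 684000 t C.
ΣF_external_out = 18.2 + 33.9 = 52.100 t C/yr.
τ = M_total / ΣF_ext = 684000 / 52.100 = 13130 yr.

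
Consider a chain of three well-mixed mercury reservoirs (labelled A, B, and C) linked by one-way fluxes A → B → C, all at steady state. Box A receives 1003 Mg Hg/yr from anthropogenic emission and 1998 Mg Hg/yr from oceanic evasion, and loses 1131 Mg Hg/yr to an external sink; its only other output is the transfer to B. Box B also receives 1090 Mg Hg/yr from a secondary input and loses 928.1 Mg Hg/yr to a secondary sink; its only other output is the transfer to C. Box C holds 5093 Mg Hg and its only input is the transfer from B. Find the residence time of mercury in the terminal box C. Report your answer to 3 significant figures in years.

2.51 yr

Box A: F(A→B) = (1003 + 1998) − 1131 = 1870.0 Mg Hg/yr.
Box B: F(B→C) = (1870.0 + 1090) − 928.1 = 2031.9 Mg Hg/yr.
Box C throughput = its input = 2031.9 Mg Hg/yr; τ = 5093 / 2031.9 = 2.507 yr.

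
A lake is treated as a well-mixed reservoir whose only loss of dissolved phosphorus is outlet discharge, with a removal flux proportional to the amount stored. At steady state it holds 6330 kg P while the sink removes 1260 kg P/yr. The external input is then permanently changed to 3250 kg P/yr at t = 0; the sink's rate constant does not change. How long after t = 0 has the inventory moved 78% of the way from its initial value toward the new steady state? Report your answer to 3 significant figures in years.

7.61 yr

τ = M₀/F₀ = 6330/1260 = 5.024 yr.
The remaining gap fraction is e^(−t/τ); 78% covered ⇒ e^(−t/τ) = 0.220.
t = −τ ln(0.220) = 5.024 × 1.514 = 7.607 yr.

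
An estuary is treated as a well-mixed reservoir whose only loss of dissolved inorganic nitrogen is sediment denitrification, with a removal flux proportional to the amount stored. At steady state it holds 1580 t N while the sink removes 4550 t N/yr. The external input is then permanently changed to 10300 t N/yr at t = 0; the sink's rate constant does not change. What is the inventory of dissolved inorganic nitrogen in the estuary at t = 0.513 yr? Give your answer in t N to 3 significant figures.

3120 t N

τ = M₀/F₀ = 1580/4550 = 0.3473 yr; rate constant k = 1/τ.
New steady state M_∞ = F₁/k = F₁·τ = 10300 × 0.3473 = 3576.7 t N.
M(t) = M_∞ + (M₀ − M_∞)·e^(−t/τ); t/τ = 0.513/0.3473 = 1.477, so e^(−t/τ) = 0.2283.
M(t) = 3576.7 − 1997 × 0.2283 = 3121.0 t N.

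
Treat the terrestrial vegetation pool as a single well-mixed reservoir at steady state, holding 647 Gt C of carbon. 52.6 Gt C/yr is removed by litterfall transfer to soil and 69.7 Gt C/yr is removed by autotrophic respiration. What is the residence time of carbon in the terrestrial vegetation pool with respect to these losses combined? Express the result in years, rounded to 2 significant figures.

5.3 yr

Total removal = 52.60 + 69.70 = 122.30 Gt C/yr.
τ = M / ΣF_out = 647 / 122.30 = 5.290 yr.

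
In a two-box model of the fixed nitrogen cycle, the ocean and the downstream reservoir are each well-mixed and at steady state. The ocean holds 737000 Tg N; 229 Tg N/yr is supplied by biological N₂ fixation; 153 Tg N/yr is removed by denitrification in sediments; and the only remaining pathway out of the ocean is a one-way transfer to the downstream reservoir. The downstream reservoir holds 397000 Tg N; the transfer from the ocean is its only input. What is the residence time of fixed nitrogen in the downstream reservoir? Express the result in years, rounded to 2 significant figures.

5200 yr

Balance the ocean: ΣF_in = 229.00 Tg N/yr.
Transfer to the downstream reservoir = ΣF_in − (153) = 76.000 Tg N/yr.
At steady state the output of the downstream reservoir equals its input, 76.000 Tg N/yr.
τ = M / F = 397000 / 76.000 = 5224 yr.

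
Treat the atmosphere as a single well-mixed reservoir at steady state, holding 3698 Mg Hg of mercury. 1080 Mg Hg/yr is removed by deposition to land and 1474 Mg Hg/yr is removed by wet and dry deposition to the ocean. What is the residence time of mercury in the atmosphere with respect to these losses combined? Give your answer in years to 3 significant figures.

Total removal = 1080 + 1474 = 2554.0 Mg Hg/yr.
τ = M / ΣF_out = 3698 / 2554.0 = 1.448 yr.

1.45 yr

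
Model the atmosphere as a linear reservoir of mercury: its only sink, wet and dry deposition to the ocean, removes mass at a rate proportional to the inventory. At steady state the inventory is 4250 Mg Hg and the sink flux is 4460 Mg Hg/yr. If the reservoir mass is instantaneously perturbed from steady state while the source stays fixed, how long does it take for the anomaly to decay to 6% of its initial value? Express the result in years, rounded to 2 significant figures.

2.7 yr

For a linear reservoir the anomaly decays as exp(−t/τ) with τ = M/F = 4250/4460 = 0.9529 yr.
exp(−t/τ) = 0.06 ⇒ t = −τ ln(0.06) = 0.9529 × 2.813 = 2.681 yr.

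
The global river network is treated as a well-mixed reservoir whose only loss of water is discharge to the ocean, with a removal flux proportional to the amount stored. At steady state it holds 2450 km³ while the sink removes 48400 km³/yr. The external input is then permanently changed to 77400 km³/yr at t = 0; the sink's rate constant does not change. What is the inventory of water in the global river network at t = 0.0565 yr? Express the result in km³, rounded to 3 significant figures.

3440 km³

τ = M₀/F₀ = 2450/48400 = 0.05062 yr; rate constant k = 1/τ.
New steady state M_∞ = F₁/k = F₁·τ = 77400 × 0.05062 = 3918.0 km³.
M(t) = M_∞ + (M₀ − M_∞)·e^(−t/τ); t/τ = 0.0565/0.05062 = 1.116, so e^(−t/τ) = 0.3275.
M(t) = 3918.0 − 1468 × 0.3275 = 3437.2 km³.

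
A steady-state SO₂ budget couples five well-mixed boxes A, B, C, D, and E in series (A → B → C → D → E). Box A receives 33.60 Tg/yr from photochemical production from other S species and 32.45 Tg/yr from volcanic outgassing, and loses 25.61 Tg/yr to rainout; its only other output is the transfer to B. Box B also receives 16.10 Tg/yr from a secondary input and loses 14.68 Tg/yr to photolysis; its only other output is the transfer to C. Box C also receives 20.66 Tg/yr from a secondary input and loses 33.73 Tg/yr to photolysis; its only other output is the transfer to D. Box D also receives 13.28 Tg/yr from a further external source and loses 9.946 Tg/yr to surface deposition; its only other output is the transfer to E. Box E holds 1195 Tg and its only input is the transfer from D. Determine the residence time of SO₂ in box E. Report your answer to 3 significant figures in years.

Box A: F(A→B) = (33.60 + 32.45) − 25.61 = 40.440 Tg/yr.
Box B: F(B→C) = (40.440 + 16.10) − 14.68 = 41.860 Tg/yr.
Box C: F(C→D) = (41.860 + 20.66) − 33.73 = 28.790 Tg/yr.
Box D: F(D→E) = (28.790 + 13.28) − 9.946 = 32.124 Tg/yr.
Box E throughput = its input = 32.124 Tg/yr; τ = 1195 / 32.124 = 37.20 yr.

37.2 yr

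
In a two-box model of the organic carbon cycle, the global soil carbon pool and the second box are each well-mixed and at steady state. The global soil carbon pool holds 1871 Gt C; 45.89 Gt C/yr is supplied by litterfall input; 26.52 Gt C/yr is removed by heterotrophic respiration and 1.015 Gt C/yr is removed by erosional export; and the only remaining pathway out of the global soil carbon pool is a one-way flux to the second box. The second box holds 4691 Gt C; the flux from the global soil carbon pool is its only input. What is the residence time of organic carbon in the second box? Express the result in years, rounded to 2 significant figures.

Balance the global soil carbon pool: ΣF_in = 45.890 Gt C/yr.
Flux to the second box = ΣF_in − (26.52 + 1.015) = 18.355 Gt C/yr.
At steady state the output of the second box equals its input, 18.355 Gt C/yr.
τ = M / F = 4691 / 18.355 = 255.6 yr.

260 yr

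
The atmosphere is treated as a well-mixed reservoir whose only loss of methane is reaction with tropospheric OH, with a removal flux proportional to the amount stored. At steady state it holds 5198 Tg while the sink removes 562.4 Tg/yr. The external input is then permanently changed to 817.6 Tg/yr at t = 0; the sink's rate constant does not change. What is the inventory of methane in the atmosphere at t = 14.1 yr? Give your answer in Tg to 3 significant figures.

7040 Tg

Residence time τ = M₀/F₀ = 9.243 yr. The eventual steady state is M_∞ = M₀·(F₁/F₀) = 5198 × 817.6/562.4 = 7556.7 Tg.
The anomaly ΔM(t) = M(t) − M_∞ decays as ΔM₀·e^(−t/τ) with ΔM₀ = 5198 − 7556.7 = −2359 Tg.
At t = 14.1 yr, e^(−t/τ) = e^(−1.526) = 0.2175, so ΔM = −513.0 Tg and M = 7556.7 − 513.0 = 7043.7 Tg.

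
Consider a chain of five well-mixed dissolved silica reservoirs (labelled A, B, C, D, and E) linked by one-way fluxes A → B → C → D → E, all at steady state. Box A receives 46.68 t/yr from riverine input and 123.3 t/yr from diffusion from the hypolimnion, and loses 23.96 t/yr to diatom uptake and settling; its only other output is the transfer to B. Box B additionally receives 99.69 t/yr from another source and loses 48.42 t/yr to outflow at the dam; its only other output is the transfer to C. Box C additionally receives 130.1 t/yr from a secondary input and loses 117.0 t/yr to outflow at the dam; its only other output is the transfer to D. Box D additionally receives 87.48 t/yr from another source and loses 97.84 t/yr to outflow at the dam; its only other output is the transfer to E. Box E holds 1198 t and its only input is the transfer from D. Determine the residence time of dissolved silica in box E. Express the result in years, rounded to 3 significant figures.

Box A: F(A→B) = (46.68 + 123.3) − 23.96 = 146.02 t/yr.
Box B: F(B→C) = (146.02 + 99.69) − 48.42 = 197.29 t/yr.
Box C: F(C→D) = (197.29 + 130.1) − 117.0 = 210.39 t/yr.
Box D: F(D→E) = (210.39 + 87.48) − 97.84 = 200.03 t/yr.
Box E throughput = its input = 200.03 t/yr; τ = 1198 / 200.03 = 5.989 yr.

5.99 yr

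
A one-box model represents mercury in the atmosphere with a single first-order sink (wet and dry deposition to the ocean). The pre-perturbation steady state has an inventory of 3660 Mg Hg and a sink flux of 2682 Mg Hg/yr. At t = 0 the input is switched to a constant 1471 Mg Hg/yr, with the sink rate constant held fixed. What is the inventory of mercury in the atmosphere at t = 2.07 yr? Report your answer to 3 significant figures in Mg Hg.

2370 Mg Hg

τ = M₀/F₀ = 3660/2682 = 1.365 yr; rate constant k = 1/τ.
New steady state M_∞ = F₁/k = F₁·τ = 1471 × 1.365 = 2007.4 Mg Hg.
M(t) = M_∞ + (M₀ − M_∞)·e^(−t/τ); t/τ = 2.07/1.365 = 1.517, so e^(−t/τ) = 0.2194.
M(t) = 2007.4 + 1653 × 0.2194 = 2370.0 Mg Hg.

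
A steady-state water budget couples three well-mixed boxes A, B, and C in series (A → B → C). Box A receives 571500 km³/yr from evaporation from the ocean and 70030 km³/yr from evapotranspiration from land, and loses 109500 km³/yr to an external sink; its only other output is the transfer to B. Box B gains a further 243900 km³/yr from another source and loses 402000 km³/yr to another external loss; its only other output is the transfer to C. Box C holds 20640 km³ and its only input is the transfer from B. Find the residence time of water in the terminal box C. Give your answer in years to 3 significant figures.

0.0552 yr

Box A: F(A→B) = (571500 + 70030) − 109500 = 532030 km³/yr.
Box B: F(B→C) = (532030 + 243900) − 402000 = 373930 km³/yr.
Box C throughput = its input = 373930 km³/yr; τ = 20640 / 373930 = 0.05520 yr.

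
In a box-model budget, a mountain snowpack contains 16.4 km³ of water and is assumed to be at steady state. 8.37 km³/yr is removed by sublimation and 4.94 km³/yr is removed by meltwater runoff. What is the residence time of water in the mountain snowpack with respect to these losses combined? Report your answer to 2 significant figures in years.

1.2 yr

Total removal = 8.370 + 4.940 = 13.310 km³/yr.
τ = M / ΣF_out = 16.4 / 13.310 = 1.232 yr.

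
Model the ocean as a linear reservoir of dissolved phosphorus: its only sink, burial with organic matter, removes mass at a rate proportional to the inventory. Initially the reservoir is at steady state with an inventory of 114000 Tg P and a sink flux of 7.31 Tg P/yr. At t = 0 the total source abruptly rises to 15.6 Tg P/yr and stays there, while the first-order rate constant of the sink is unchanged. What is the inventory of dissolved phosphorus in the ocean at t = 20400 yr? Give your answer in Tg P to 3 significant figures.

208000 Tg P

τ = M₀/F₀ = 114000/7.31 = 15600 yr; rate constant k = 1/τ.
New steady state M_∞ = F₁/k = F₁·τ = 15.6 × 15600 = 243280 Tg P.
M(t) = M_∞ + (M₀ − M_∞)·e^(−t/τ); t/τ = 20400/15600 = 1.308, so e^(−t/τ) = 0.2703.
M(t) = 243280 − 129300 × 0.2703 = 208330 Tg P.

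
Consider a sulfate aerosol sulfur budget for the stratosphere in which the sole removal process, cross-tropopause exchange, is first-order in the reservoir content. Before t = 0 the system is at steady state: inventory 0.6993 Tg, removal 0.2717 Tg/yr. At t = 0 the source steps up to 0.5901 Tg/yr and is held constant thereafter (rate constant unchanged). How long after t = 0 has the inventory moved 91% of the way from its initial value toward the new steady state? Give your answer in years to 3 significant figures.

τ = M₀/F₀ = 0.6993/0.2717 = 2.574 yr.
The remaining gap fraction is e^(−t/τ); 91% covered ⇒ e^(−t/τ) = 0.0900.
t = −τ ln(0.0900) = 2.574 × 2.408 = 6.198 yr.

6.20 yr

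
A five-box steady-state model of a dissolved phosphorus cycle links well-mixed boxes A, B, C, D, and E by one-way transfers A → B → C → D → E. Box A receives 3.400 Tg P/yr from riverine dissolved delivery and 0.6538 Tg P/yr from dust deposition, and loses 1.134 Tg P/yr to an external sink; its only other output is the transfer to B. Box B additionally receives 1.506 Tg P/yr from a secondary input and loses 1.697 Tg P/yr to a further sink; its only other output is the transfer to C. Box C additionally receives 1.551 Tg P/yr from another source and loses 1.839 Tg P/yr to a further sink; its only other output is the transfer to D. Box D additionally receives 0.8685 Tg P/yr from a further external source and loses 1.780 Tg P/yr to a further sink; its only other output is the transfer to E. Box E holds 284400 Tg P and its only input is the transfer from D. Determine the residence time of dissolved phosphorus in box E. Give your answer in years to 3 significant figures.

186000 yr

Box A: F(A→B) = (3.400 + 0.6538) − 1.134 = 2.9198 Tg P/yr.
Box B: F(B→C) = (2.9198 + 1.506) − 1.697 = 2.7288 Tg P/yr.
Box C: F(C→D) = (2.7288 + 1.551) − 1.839 = 2.4408 Tg P/yr.
Box D: F(D→E) = (2.4408 + 0.8685) − 1.780 = 1.5293 Tg P/yr.
Box E throughput = its input = 1.5293 Tg P/yr; τ = 284400 / 1.5293 = 186000 yr.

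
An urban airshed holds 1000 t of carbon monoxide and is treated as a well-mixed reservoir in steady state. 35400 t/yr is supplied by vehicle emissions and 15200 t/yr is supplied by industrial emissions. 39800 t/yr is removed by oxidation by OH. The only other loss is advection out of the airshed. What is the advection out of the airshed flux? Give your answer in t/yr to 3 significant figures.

10800 t/yr

At steady state ΣF_in = ΣF_out.
ΣF_in = 35400 + 15200 = 50600 t/yr.
Advection out of the airshed flux = ΣF_in − (39800) = 50600 − 39800 = 10800 t/yr.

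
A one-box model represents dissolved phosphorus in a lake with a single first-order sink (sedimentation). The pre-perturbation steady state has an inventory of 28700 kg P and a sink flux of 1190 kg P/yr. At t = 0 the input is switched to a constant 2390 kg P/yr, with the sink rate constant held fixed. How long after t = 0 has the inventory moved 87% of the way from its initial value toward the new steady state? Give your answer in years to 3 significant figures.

49.2 yr

τ = M₀/F₀ = 28700/1190 = 24.12 yr.
The remaining gap fraction is e^(−t/τ); 87% covered ⇒ e^(−t/τ) = 0.130.
t = −τ ln(0.130) = 24.12 × 2.040 = 49.21 yr.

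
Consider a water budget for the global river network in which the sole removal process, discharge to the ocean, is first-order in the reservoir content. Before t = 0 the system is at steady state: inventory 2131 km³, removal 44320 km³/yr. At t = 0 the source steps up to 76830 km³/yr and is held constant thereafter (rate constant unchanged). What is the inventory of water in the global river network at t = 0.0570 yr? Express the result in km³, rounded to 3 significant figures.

3220 km³

τ = M₀/F₀ = 2131/44320 = 0.04808 yr; rate constant k = 1/τ.
New steady state M_∞ = F₁/k = F₁·τ = 76830 × 0.04808 = 3694.2 km³.
M(t) = M_∞ + (M₀ − M_∞)·e^(−t/τ); t/τ = 0.0570/0.04808 = 1.185, so e^(−t/τ) = 0.3056.
M(t) = 3694.2 − 1563 × 0.3056 = 3216.4 km³.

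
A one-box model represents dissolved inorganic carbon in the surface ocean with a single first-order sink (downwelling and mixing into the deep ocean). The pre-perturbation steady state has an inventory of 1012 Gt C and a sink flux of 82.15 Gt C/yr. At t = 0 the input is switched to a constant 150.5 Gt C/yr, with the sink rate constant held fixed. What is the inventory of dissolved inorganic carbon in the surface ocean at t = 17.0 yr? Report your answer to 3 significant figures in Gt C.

1640 Gt C

τ = M₀/F₀ = 1012/82.15 = 12.32 yr; rate constant k = 1/τ.
New steady state M_∞ = F₁/k = F₁·τ = 150.5 × 12.32 = 1854.0 Gt C.
M(t) = M_∞ + (M₀ − M_∞)·e^(−t/τ); t/τ = 17.0/12.32 = 1.380, so e^(−t/τ) = 0.2516.
M(t) = 1854.0 − 842.0 × 0.2516 = 1642.2 Gt C.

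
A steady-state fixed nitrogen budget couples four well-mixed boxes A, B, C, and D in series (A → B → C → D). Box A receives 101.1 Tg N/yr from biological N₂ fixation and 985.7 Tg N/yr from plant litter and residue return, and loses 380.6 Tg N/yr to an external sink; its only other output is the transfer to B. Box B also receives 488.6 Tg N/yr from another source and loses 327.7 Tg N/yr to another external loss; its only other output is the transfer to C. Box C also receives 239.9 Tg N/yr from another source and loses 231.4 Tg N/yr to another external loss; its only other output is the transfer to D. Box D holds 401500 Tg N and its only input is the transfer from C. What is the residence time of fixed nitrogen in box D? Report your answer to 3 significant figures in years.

459 yr

Box A: F(A→B) = (101.1 + 985.7) − 380.6 = 706.20 Tg N/yr.
Box B: F(B→C) = (706.20 + 488.6) − 327.7 = 867.10 Tg N/yr.
Box C: F(C→D) = (867.10 + 239.9) − 231.4 = 875.60 Tg N/yr.
Box D throughput = its input = 875.60 Tg N/yr; τ = 401500 / 875.60 = 458.5 yr.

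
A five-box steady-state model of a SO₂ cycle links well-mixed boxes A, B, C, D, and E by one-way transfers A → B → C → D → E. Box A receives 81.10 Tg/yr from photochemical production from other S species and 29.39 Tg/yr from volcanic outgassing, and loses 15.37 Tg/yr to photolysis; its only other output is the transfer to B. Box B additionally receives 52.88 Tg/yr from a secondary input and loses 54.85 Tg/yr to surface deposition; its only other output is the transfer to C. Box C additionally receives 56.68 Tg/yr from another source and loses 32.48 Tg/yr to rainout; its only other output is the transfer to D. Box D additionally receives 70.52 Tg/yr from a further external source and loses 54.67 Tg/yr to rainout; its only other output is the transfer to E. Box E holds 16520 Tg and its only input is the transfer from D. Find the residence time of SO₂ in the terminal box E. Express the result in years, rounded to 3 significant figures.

124 yr

Box A: F(A→B) = (81.10 + 29.39) − 15.37 = 95.120 Tg/yr.
Box B: F(B→C) = (95.120 + 52.88) − 54.85 = 93.150 Tg/yr.
Box C: F(C→D) = (93.150 + 56.68) − 32.48 = 117.35 Tg/yr.
Box D: F(D→E) = (117.35 + 70.52) − 54.67 = 133.20 Tg/yr.
Box E throughput = its input = 133.20 Tg/yr; τ = 16520 / 133.20 = 124.0 yr.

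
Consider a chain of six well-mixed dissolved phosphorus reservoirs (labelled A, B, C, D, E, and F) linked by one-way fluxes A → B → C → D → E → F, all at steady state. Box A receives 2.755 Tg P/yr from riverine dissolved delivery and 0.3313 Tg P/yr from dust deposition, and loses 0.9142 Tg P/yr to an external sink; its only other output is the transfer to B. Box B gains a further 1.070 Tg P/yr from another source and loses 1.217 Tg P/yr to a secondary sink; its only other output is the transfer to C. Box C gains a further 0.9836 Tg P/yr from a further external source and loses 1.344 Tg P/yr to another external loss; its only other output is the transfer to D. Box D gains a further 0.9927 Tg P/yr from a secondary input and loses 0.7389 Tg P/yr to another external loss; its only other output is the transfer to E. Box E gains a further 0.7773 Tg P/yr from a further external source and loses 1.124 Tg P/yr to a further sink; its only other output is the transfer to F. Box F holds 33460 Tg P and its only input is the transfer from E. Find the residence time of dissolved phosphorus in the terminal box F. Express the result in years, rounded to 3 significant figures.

Box A: F(A→B) = (2.755 + 0.3313) − 0.9142 = 2.1721 Tg P/yr.
Box B: F(B→C) = (2.1721 + 1.070) − 1.217 = 2.0251 Tg P/yr.
Box C: F(C→D) = (2.0251 + 0.9836) − 1.344 = 1.6647 Tg P/yr.
Box D: F(D→E) = (1.6647 + 0.9927) − 0.7389 = 1.9185 Tg P/yr.
Box E: F(E→F) = (1.9185 + 0.7773) − 1.124 = 1.5718 Tg P/yr.
Box F throughput = its input = 1.5718 Tg P/yr; τ = 33460 / 1.5718 = 21290 yr.

21300 yr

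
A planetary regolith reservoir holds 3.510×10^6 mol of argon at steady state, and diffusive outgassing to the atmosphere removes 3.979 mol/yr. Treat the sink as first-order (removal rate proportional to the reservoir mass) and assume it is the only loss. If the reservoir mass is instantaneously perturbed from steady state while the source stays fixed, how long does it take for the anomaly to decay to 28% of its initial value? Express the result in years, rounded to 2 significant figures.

1.1×10^6 yr

For a linear reservoir the anomaly decays as exp(−t/τ) with τ = M/F = 3.510×10^6/3.979 = 882100 yr.
exp(−t/τ) = 0.28 ⇒ t = −τ ln(0.28) = 882100 × 1.273 = 1.123×10^6 yr.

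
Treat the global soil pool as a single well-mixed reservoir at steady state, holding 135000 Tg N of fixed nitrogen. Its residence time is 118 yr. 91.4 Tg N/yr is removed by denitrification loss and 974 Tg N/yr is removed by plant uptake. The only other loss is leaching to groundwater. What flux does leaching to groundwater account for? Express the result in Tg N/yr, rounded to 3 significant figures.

Total removal F = M/τ = 135000 / 118 = 1144 Tg N/yr.
Leaching to groundwater = F − (91.4 + 974) = 1144 − 1065 = 78.67 Tg N/yr.

78.7 Tg N/yr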